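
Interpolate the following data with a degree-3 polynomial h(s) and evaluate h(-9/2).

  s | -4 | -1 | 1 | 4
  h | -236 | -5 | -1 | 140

-2637/8

Evaluate each Lagrange basis at s = -9/2:
L_0(-9/2) = (-7/2)·(-11/2)·(-17/2)/[(-3)·(-5)·(-8)] = 1309/960
L_1(-9/2) = (-1/2)·(-11/2)·(-17/2)/[(3)·(-2)·(-5)] = -187/240
L_2(-9/2) = (-1/2)·(-7/2)·(-17/2)/[(5)·(2)·(-3)] = 119/240
L_3(-9/2) = (-1/2)·(-7/2)·(-11/2)/[(8)·(5)·(3)] = -77/960
Sum: (-236)·(1309/960) + (-5)·(-187/240) + (-1)·(119/240) + 140·(-77/960) = -2637/8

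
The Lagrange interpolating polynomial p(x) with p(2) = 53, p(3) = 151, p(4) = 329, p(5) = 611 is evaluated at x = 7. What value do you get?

L_0(7) = (4)·(3)·(2)/[(-1)·(-2)·(-3)] = -4
L_1(7) = (5)·(3)·(2)/[(1)·(-1)·(-2)] = 15
L_2(7) = (5)·(4)·(2)/[(2)·(1)·(-1)] = -20
L_3(7) = (5)·(4)·(3)/[(3)·(2)·(1)] = 10
Sum: 53·(-4) + 151·(15) + 329·(-20) + 611·(10) = 1583

1583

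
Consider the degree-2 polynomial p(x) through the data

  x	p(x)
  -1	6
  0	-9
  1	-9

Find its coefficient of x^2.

15/2

The leading coefficient equals the top divided difference p[-1,0,1].
p[-1,0] = (-9 - 6) / (0 - (-1)) = -15
p[0,1] = (-9 - (-9)) / (1 - 0) = 0
p[-1,0,1] = (0 - (-15)) / (1 - (-1)) = 15/2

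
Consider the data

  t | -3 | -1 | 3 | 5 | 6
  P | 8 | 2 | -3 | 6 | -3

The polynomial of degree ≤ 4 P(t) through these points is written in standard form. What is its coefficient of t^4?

-145/1512

The leading coefficient equals the top divided difference P[-3,-1,3,5,6].
P[-3,-1] = (2 - 8) / (-1 - (-3)) = -3
P[-1,3] = (-3 - 2) / (3 - (-1)) = -5/4
P[3,5] = (6 - (-3)) / (5 - 3) = 9/2
P[5,6] = (-3 - 6) / (6 - 5) = -9
P[-3,-1,3] = (-5/4 - (-3)) / (3 - (-3)) = 7/24
P[-1,3,5] = (9/2 - (-5/4)) / (5 - (-1)) = 23/24
P[3,5,6] = (-9 - 9/2) / (6 - 3) = -9/2
P[-3,-1,3,5] = (23/24 - 7/24) / (5 - (-3)) = 1/12
P[-1,3,5,6] = (-9/2 - 23/24) / (6 - (-1)) = -131/168
P[-3,-1,3,5,6] = (-131/168 - 1/12) / (6 - (-3)) = -145/1512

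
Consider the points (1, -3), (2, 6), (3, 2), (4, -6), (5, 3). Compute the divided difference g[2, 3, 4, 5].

g[2,3] = (2 - 6) / (3 - 2) = -4
g[3,4] = (-6 - 2) / (4 - 3) = -8
g[4,5] = (3 - (-6)) / (5 - 4) = 9
g[2,3,4] = (-8 - (-4)) / (4 - 2) = -2
g[3,4,5] = (9 - (-8)) / (5 - 3) = 17/2
g[2,3,4,5] = (17/2 - (-2)) / (5 - 2) = 7/2

7/2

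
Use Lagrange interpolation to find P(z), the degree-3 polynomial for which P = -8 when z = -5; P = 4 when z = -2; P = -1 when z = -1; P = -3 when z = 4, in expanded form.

P(z) = (181/540)z^3 + (233/540)z^2 - (817/135)z - 193/27

Build the Lagrange basis polynomials:
L_0(z) = (z + 2)(z + 1)(z - 4) / [-108] = -(1/108)z^3 + (1/108)z^2 + (5/54)z + 2/27
L_1(z) = (z + 5)(z + 1)(z - 4) / [18] = (1/18)z^3 + (1/9)z^2 - (19/18)z - 10/9
L_2(z) = (z + 5)(z + 2)(z - 4) / [-20] = -(1/20)z^3 - (3/20)z^2 + (9/10)z + 2
L_3(z) = (z + 5)(z + 2)(z + 1) / [270] = (1/270)z^3 + (4/135)z^2 + (17/270)z + 1/27
P(z) = (-8)·L_0 + 4·L_1 + (-1)·L_2 + (-3)·L_3
  (-8)·L_0(z) = (2/27)z^3 - (2/27)z^2 - (20/27)z - 16/27
  4·L_1(z) = (2/9)z^3 + (4/9)z^2 - (38/9)z - 40/9
  (-1)·L_2(z) = (1/20)z^3 + (3/20)z^2 - (9/10)z - 2
  (-3)·L_3(z) = -(1/90)z^3 - (4/45)z^2 - (17/90)z - 1/9
Adding term by term: (181/540)z^3 + (233/540)z^2 - (817/135)z - 193/27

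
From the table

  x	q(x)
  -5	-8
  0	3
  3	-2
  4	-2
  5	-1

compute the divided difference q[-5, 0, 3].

q[-5,0] = (3 - (-8)) / (0 - (-5)) = 11/5
q[0,3] = (-2 - 3) / (3 - 0) = -5/3
q[-5,0,3] = (-5/3 - 11/5) / (3 - (-5)) = -29/60

-29/60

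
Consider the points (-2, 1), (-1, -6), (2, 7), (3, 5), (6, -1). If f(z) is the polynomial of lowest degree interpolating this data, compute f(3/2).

1553/256

Using Newton's divided-difference form:
f[-2,-1] = (-6 - 1) / (-1 - (-2)) = -7
f[-1,2] = (7 - (-6)) / (2 - (-1)) = 13/3
f[2,3] = (5 - 7) / (3 - 2) = -2
f[3,6] = (-1 - 5) / (6 - 3) = -2
f[-2,-1,2] = (13/3 - (-7)) / (2 - (-2)) = 17/6
f[-1,2,3] = (-2 - 13/3) / (3 - (-1)) = -19/12
f[2,3,6] = (-2 - (-2)) / (6 - 2) = 0
f[-2,-1,2,3] = (-19/12 - 17/6) / (3 - (-2)) = -53/60
f[-1,2,3,6] = (0 - (-19/12)) / (6 - (-1)) = 19/84
f[-2,-1,2,3,6] = (19/84 - (-53/60)) / (6 - (-2)) = 233/1680
f(3/2) = 1 + (-7)·(7/2) + (17/6)·(7/2)·(5/2) + (-53/60)·(7/2)·(5/2)·(-1/2) + (233/1680)·(7/2)·(5/2)·(-1/2)·(-3/2) = 1553/256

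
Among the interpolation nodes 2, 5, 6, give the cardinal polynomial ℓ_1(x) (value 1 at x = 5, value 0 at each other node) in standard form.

ℓ_1(x) = -(1/3)x^2 + (8/3)x - 4

ℓ_1(x) = (x - 2)(x - 6) / [(3)·(-1)]
       = (x^2 - 8x + 12) / (-3)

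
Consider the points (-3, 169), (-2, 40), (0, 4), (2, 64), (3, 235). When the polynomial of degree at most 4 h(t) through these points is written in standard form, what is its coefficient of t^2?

Build the Lagrange basis polynomials:
L_0(t) = (t + 2)t(t - 2)(t - 3) / [90] = (1/90)t^4 - (1/30)t^3 - (2/45)t^2 + (2/15)t
L_1(t) = (t + 3)t(t - 2)(t - 3) / [-40] = -(1/40)t^4 + (1/20)t^3 + (9/40)t^2 - (9/20)t
L_2(t) = (t + 3)(t + 2)(t - 2)(t - 3) / [36] = (1/36)t^4 - (13/36)t^2 + 1
L_3(t) = (t + 3)(t + 2)t(t - 3) / [-40] = -(1/40)t^4 - (1/20)t^3 + (9/40)t^2 + (9/20)t
L_4(t) = (t + 3)(t + 2)t(t - 2) / [90] = (1/90)t^4 + (1/30)t^3 - (2/45)t^2 - (2/15)t
h(t) = 169·L_0 + 40·L_1 + 4·L_2 + 64·L_3 + 235·L_4
Only the coefficient of t^2 is needed; take it from each L_i and combine:
169·(-2/45) + 40·(9/40) + 4·(-13/36) + 64·(9/40) + 235·(-2/45) = 4

4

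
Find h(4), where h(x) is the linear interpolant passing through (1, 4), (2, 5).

L_0(4) = (2)/[(-1)] = -2
L_1(4) = (3)/[(1)] = 3
Sum: 4·(-2) + 5·(3) = 7

7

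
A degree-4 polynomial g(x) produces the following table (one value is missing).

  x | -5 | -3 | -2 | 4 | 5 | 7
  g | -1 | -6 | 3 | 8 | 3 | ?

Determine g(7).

45/2

The 5 known values determine g uniquely (degree ≤ 4).
Evaluate each Lagrange basis at x = 7:
L_0(7) = (10)·(9)·(3)·(2)/[(-2)·(-3)·(-9)·(-10)] = 1
L_1(7) = (12)·(9)·(3)·(2)/[(2)·(-1)·(-7)·(-8)] = -81/14
L_2(7) = (12)·(10)·(3)·(2)/[(3)·(1)·(-6)·(-7)] = 40/7
L_3(7) = (12)·(10)·(9)·(2)/[(9)·(7)·(6)·(-1)] = -40/7
L_4(7) = (12)·(10)·(9)·(3)/[(10)·(8)·(7)·(1)] = 81/14
Sum: (-1)·(1) + (-6)·(-81/14) + 3·(40/7) + 8·(-40/7) + 3·(81/14) = 45/2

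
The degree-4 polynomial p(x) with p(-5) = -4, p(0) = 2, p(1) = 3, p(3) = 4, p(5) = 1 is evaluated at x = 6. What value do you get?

Evaluate each Lagrange basis at x = 6:
L_0(6) = (6)·(5)·(3)·(1)/[(-5)·(-6)·(-8)·(-10)] = 3/80
L_1(6) = (11)·(5)·(3)·(1)/[(5)·(-1)·(-3)·(-5)] = -11/5
L_2(6) = (11)·(6)·(3)·(1)/[(6)·(1)·(-2)·(-4)] = 33/8
L_3(6) = (11)·(6)·(5)·(1)/[(8)·(3)·(2)·(-2)] = -55/16
L_4(6) = (11)·(6)·(5)·(3)/[(10)·(5)·(4)·(2)] = 99/40
Sum: (-4)·(3/80) + 2·(-11/5) + 3·(33/8) + 4·(-55/16) + 1·(99/40) = -69/20

-69/20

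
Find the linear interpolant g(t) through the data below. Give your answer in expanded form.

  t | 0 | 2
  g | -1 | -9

Build the Lagrange basis polynomials:
L_0(t) = (t - 2) / [-2] = -(1/2)t + 1
L_1(t) = t / [2] = (1/2)t
g(t) = (-1)·L_0 + (-9)·L_1
  (-1)·L_0(t) = (1/2)t - 1
  (-9)·L_1(t) = -(9/2)t
Adding term by term: -4t - 1

g(t) = -4t - 1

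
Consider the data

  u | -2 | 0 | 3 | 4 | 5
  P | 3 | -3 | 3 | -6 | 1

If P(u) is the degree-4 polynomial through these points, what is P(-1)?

-80/7

L_0(-1) = (-1)·(-4)·(-5)·(-6)/[(-2)·(-5)·(-6)·(-7)] = 2/7
L_1(-1) = (1)·(-4)·(-5)·(-6)/[(2)·(-3)·(-4)·(-5)] = 1
L_2(-1) = (1)·(-1)·(-5)·(-6)/[(5)·(3)·(-1)·(-2)] = -1
L_3(-1) = (1)·(-1)·(-4)·(-6)/[(6)·(4)·(1)·(-1)] = 1
L_4(-1) = (1)·(-1)·(-4)·(-5)/[(7)·(5)·(2)·(1)] = -2/7
Sum: 3·(2/7) + (-3)·(1) + 3·(-1) + (-6)·(1) + 1·(-2/7) = -80/7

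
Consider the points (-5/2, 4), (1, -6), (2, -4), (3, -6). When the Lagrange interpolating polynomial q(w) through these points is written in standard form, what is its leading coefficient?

The leading coefficient equals the top divided difference q[-5/2,1,2,3].
q[-5/2,1] = (-6 - 4) / (1 - (-5/2)) = -20/7
q[1,2] = (-4 - (-6)) / (2 - 1) = 2
q[2,3] = (-6 - (-4)) / (3 - 2) = -2
q[-5/2,1,2] = (2 - (-20/7)) / (2 - (-5/2)) = 68/63
q[1,2,3] = (-2 - 2) / (3 - 1) = -2
q[-5/2,1,2,3] = (-2 - 68/63) / (3 - (-5/2)) = -388/693

-388/693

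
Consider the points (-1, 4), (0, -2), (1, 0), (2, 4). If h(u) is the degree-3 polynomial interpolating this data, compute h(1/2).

-13/8

L_0(1/2) = (1/2)·(-1/2)·(-3/2)/[(-1)·(-2)·(-3)] = -1/16
L_1(1/2) = (3/2)·(-1/2)·(-3/2)/[(1)·(-1)·(-2)] = 9/16
L_2(1/2) = (3/2)·(1/2)·(-3/2)/[(2)·(1)·(-1)] = 9/16
L_3(1/2) = (3/2)·(1/2)·(-1/2)/[(3)·(2)·(1)] = -1/16
Sum: 4·(-1/16) + (-2)·(9/16) + 0 + 4·(-1/16) = -13/8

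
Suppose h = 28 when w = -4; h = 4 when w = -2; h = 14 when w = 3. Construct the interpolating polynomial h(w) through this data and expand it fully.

Newton's divided differences:
h[-4,-2] = (4 - 28) / (-2 - (-4)) = -12
h[-2,3] = (14 - 4) / (3 - (-2)) = 2
h[-4,-2,3] = (2 - (-12)) / (3 - (-4)) = 2
h(w) = 28 + (-12)·(w + 4) + 2·(w + 4)(w + 2)
Expanding: h(w) = 2w^2 - 4

h(w) = 2w^2 - 4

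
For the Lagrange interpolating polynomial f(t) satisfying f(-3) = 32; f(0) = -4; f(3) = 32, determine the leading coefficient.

4

The leading coefficient equals the top divided difference f[-3,0,3].
f[-3,0] = (-4 - 32) / (0 - (-3)) = -12
f[0,3] = (32 - (-4)) / (3 - 0) = 12
f[-3,0,3] = (12 - (-12)) / (3 - (-3)) = 4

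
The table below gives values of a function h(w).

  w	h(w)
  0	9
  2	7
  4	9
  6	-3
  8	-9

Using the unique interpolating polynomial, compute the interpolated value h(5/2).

8681/1024

Using Newton's divided-difference form:
h[0,2] = (7 - 9) / (2 - 0) = -1
h[2,4] = (9 - 7) / (4 - 2) = 1
h[4,6] = (-3 - 9) / (6 - 4) = -6
h[6,8] = (-9 - (-3)) / (8 - 6) = -3
h[0,2,4] = (1 - (-1)) / (4 - 0) = 1/2
h[2,4,6] = (-6 - 1) / (6 - 2) = -7/4
h[4,6,8] = (-3 - (-6)) / (8 - 4) = 3/4
h[0,2,4,6] = (-7/4 - 1/2) / (6 - 0) = -3/8
h[2,4,6,8] = (3/4 - (-7/4)) / (8 - 2) = 5/12
h[0,2,4,6,8] = (5/12 - (-3/8)) / (8 - 0) = 19/192
h(5/2) = 9 + (-1)·(5/2) + (1/2)·(5/2)·(1/2) + (-3/8)·(5/2)·(1/2)·(-3/2) + (19/192)·(5/2)·(1/2)·(-3/2)·(-7/2) = 8681/1024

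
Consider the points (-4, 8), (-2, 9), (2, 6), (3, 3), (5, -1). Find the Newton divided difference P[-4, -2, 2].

P[-4,-2] = (9 - 8) / (-2 - (-4)) = 1/2
P[-2,2] = (6 - 9) / (2 - (-2)) = -3/4
P[-4,-2,2] = (-3/4 - 1/2) / (2 - (-4)) = -5/24

-5/24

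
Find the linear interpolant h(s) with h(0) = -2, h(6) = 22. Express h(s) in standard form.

Build the Lagrange basis polynomials:
L_0(s) = (s - 6) / [-6] = -(1/6)s + 1
L_1(s) = s / [6] = (1/6)s
h(s) = (-2)·L_0 + 22·L_1
  (-2)·L_0(s) = (1/3)s - 2
  22·L_1(s) = (11/3)s
Adding term by term: 4s - 2

h(s) = 4s - 2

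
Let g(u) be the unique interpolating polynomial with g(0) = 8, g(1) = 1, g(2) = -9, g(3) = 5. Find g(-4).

Evaluate each Lagrange basis at u = -4:
L_0(-4) = (-5)·(-6)·(-7)/[(-1)·(-2)·(-3)] = 35
L_1(-4) = (-4)·(-6)·(-7)/[(1)·(-1)·(-2)] = -84
L_2(-4) = (-4)·(-5)·(-7)/[(2)·(1)·(-1)] = 70
L_3(-4) = (-4)·(-5)·(-6)/[(3)·(2)·(1)] = -20
Sum: 8·(35) + 1·(-84) + (-9)·(70) + 5·(-20) = -534

-534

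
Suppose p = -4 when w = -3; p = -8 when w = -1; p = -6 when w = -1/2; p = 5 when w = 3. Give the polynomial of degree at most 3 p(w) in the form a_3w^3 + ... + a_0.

Build the Lagrange basis polynomials:
L_0(w) = (w + 1)(w + 1/2)(w - 3) / [-30] = -(1/30)w^3 + (1/20)w^2 + (2/15)w + 1/20
L_1(w) = (w + 3)(w + 1/2)(w - 3) / [4] = (1/4)w^3 + (1/8)w^2 - (9/4)w - 9/8
L_2(w) = (w + 3)(w + 1)(w - 3) / [-35/8] = -(8/35)w^3 - (8/35)w^2 + (72/35)w + 72/35
L_3(w) = (w + 3)(w + 1)(w + 1/2) / [84] = (1/84)w^3 + (3/56)w^2 + (5/84)w + 1/56
p(w) = (-4)·L_0 + (-8)·L_1 + (-6)·L_2 + 5·L_3
  (-4)·L_0(w) = (2/15)w^3 - (1/5)w^2 - (8/15)w - 1/5
  (-8)·L_1(w) = -2w^3 - w^2 + 18w + 9
  (-6)·L_2(w) = (48/35)w^3 + (48/35)w^2 - (432/35)w - 432/35
  5·L_3(w) = (5/84)w^3 + (15/56)w^2 + (25/84)w + 5/56
Adding term by term: -(61/140)w^3 + (123/280)w^2 + (759/140)w - 967/280

p(w) = -(61/140)w^3 + (123/280)w^2 + (759/140)w - 967/280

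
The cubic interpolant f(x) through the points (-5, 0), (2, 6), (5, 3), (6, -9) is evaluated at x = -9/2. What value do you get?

-10851/1760

Using Newton's divided-difference form:
f[-5,2] = (6 - 0) / (2 - (-5)) = 6/7
f[2,5] = (3 - 6) / (5 - 2) = -1
f[5,6] = (-9 - 3) / (6 - 5) = -12
f[-5,2,5] = (-1 - 6/7) / (5 - (-5)) = -13/70
f[2,5,6] = (-12 - (-1)) / (6 - 2) = -11/4
f[-5,2,5,6] = (-11/4 - (-13/70)) / (6 - (-5)) = -359/1540
f(-9/2) = 0 + (6/7)·(1/2) + (-13/70)·(1/2)·(-13/2) + (-359/1540)·(1/2)·(-13/2)·(-19/2) = -10851/1760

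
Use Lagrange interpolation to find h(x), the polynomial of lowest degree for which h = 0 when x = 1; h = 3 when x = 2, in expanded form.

h(x) = 3x - 3

Build the Lagrange basis polynomials:
L_0(x) = (x - 2) / [-1] = -x + 2
L_1(x) = (x - 1) / [1] = x - 1
h(x) = 0·L_0 + 3·L_1
  0·L_0(x) = 0
  3·L_1(x) = 3x - 3
Adding term by term: 3x - 3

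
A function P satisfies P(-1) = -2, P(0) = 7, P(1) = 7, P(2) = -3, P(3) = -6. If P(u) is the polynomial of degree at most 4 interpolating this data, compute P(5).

Using Newton's divided-difference form:
P[-1,0] = (7 - (-2)) / (0 - (-1)) = 9
P[0,1] = (7 - 7) / (1 - 0) = 0
P[1,2] = (-3 - 7) / (2 - 1) = -10
P[2,3] = (-6 - (-3)) / (3 - 2) = -3
P[-1,0,1] = (0 - 9) / (1 - (-1)) = -9/2
P[0,1,2] = (-10 - 0) / (2 - 0) = -5
P[1,2,3] = (-3 - (-10)) / (3 - 1) = 7/2
P[-1,0,1,2] = (-5 - (-9/2)) / (2 - (-1)) = -1/6
P[0,1,2,3] = (7/2 - (-5)) / (3 - 0) = 17/6
P[-1,0,1,2,3] = (17/6 - (-1/6)) / (3 - (-1)) = 3/4
P(5) = -2 + 9·(6) + (-9/2)·(6)·(5) + (-1/6)·(6)·(5)·(4) + (3/4)·(6)·(5)·(4)·(3) = 167

167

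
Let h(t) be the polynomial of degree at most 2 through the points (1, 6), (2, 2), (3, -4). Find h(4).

Using Newton's divided-difference form:
h[1,2] = (2 - 6) / (2 - 1) = -4
h[2,3] = (-4 - 2) / (3 - 2) = -6
h[1,2,3] = (-6 - (-4)) / (3 - 1) = -1
h(4) = 6 + (-4)·(3) + (-1)·(3)·(2) = -12

-12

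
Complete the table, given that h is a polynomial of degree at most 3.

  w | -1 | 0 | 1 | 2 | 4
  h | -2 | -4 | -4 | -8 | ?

The 4 known values determine h uniquely (degree ≤ 3).
Evaluate each Lagrange basis at w = 4:
L_0(4) = (4)·(3)·(2)/[(-1)·(-2)·(-3)] = -4
L_1(4) = (5)·(3)·(2)/[(1)·(-1)·(-2)] = 15
L_2(4) = (5)·(4)·(2)/[(2)·(1)·(-1)] = -20
L_3(4) = (5)·(4)·(3)/[(3)·(2)·(1)] = 10
Sum: (-2)·(-4) + (-4)·(15) + (-4)·(-20) + (-8)·(10) = -52

-52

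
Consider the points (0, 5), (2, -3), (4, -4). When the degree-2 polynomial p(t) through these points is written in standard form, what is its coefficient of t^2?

Build the Lagrange basis polynomials:
L_0(t) = (t - 2)(t - 4) / [8] = (1/8)t^2 - (3/4)t + 1
L_1(t) = t(t - 4) / [-4] = -(1/4)t^2 + t
L_2(t) = t(t - 2) / [8] = (1/8)t^2 - (1/4)t
p(t) = 5·L_0 + (-3)·L_1 + (-4)·L_2
Only the coefficient of t^2 is needed; take it from each L_i and combine:
5·(1/8) + (-3)·(-1/4) + (-4)·(1/8) = 7/8

7/8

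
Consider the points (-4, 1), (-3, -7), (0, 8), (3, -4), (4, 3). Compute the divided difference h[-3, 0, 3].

h[-3,0] = (8 - (-7)) / (0 - (-3)) = 5
h[0,3] = (-4 - 8) / (3 - 0) = -4
h[-3,0,3] = (-4 - 5) / (3 - (-3)) = -3/2

-3/2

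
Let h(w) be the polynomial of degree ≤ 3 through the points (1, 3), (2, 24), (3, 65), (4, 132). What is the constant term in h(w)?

-4

L_0(w) = (w - 2)(w - 3)(w - 4) / [-6] = -(1/6)w^3 + (3/2)w^2 - (13/3)w + 4
L_1(w) = (w - 1)(w - 3)(w - 4) / [2] = (1/2)w^3 - 4w^2 + (19/2)w - 6
L_2(w) = (w - 1)(w - 2)(w - 4) / [-2] = -(1/2)w^3 + (7/2)w^2 - 7w + 4
L_3(w) = (w - 1)(w - 2)(w - 3) / [6] = (1/6)w^3 - w^2 + (11/6)w - 1
h(w) = 3·L_0 + 24·L_1 + 65·L_2 + 132·L_3
Only the constant term is needed; take it from each L_i and combine:
3·(4) + 24·(-6) + 65·(4) + 132·(-1) = -4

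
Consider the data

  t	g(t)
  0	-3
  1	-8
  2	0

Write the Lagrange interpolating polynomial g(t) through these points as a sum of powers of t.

L_0(t) = (t - 1)(t - 2) / [2] = (1/2)t^2 - (3/2)t + 1
L_1(t) = t(t - 2) / [-1] = -t^2 + 2t
L_2(t) = t(t - 1) / [2] = (1/2)t^2 - (1/2)t
g(t) = (-3)·L_0 + (-8)·L_1 + 0·L_2
  (-3)·L_0(t) = -(3/2)t^2 + (9/2)t - 3
  (-8)·L_1(t) = 8t^2 - 16t
  0·L_2(t) = 0
Adding term by term: (13/2)t^2 - (23/2)t - 3

g(t) = (13/2)t^2 - (23/2)t - 3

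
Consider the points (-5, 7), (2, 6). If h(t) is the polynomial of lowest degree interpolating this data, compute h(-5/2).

L_0(-5/2) = (-9/2)/[(-7)] = 9/14
L_1(-5/2) = (5/2)/[(7)] = 5/14
Sum: 7·(9/14) + 6·(5/14) = 93/14

93/14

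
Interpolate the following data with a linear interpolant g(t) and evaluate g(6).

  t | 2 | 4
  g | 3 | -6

Evaluate each Lagrange basis at t = 6:
L_0(6) = (2)/[(-2)] = -1
L_1(6) = (4)/[(2)] = 2
Sum: 3·(-1) + (-6)·(2) = -15

-15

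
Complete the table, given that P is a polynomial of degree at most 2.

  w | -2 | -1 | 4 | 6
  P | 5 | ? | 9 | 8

307/48

The 3 known values determine P uniquely (degree ≤ 2).
L_0(-1) = (-5)·(-7)/[(-6)·(-8)] = 35/48
L_1(-1) = (1)·(-7)/[(6)·(-2)] = 7/12
L_2(-1) = (1)·(-5)/[(8)·(2)] = -5/16
Sum: 5·(35/48) + 9·(7/12) + 8·(-5/16) = 307/48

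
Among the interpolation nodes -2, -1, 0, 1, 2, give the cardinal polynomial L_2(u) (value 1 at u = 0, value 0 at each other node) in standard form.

L_2(u) = (u + 2)(u + 1)(u - 1)(u - 2) / [(2)·(1)·(-1)·(-2)]
       = (u^4 - 5u^2 + 4) / (4)

L_2(u) = (1/4)u^4 - (5/4)u^2 + 1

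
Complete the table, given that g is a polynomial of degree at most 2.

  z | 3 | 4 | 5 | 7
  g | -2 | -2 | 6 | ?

46

The 3 known values determine g uniquely (degree ≤ 2).
L_0(7) = (3)·(2)/[(-1)·(-2)] = 3
L_1(7) = (4)·(2)/[(1)·(-1)] = -8
L_2(7) = (4)·(3)/[(2)·(1)] = 6
Sum: (-2)·(3) + (-2)·(-8) + 6·(6) = 46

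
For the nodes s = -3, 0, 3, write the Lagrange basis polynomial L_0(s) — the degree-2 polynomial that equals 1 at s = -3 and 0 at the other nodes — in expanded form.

L_0(s) = s(s - 3) / [(-3)·(-6)]
       = (s^2 - 3s) / (18)

L_0(s) = (1/18)s^2 - (1/6)s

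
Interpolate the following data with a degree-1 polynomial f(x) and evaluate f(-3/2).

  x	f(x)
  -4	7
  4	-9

Evaluate each Lagrange basis at x = -3/2:
L_0(-3/2) = (-11/2)/[(-8)] = 11/16
L_1(-3/2) = (5/2)/[(8)] = 5/16
Sum: 7·(11/16) + (-9)·(5/16) = 2

2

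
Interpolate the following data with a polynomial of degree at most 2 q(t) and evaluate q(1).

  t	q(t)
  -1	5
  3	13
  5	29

5

Using Newton's divided-difference form:
q[-1,3] = (13 - 5) / (3 - (-1)) = 2
q[3,5] = (29 - 13) / (5 - 3) = 8
q[-1,3,5] = (8 - 2) / (5 - (-1)) = 1
q(1) = 5 + 2·(2) + 1·(2)·(-2) = 5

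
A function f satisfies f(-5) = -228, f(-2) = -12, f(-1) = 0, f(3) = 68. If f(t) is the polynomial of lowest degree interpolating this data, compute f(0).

L_0(0) = (2)·(1)·(-3)/[(-3)·(-4)·(-8)] = 1/16
L_1(0) = (5)·(1)·(-3)/[(3)·(-1)·(-5)] = -1
L_2(0) = (5)·(2)·(-3)/[(4)·(1)·(-4)] = 15/8
L_3(0) = (5)·(2)·(1)/[(8)·(5)·(4)] = 1/16
Sum: (-228)·(1/16) + (-12)·(-1) + 0 + 68·(1/16) = 2

2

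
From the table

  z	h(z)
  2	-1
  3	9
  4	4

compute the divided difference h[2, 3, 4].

-15/2

h[2,3] = (9 - (-1)) / (3 - 2) = 10
h[3,4] = (4 - 9) / (4 - 3) = -5
h[2,3,4] = (-5 - 10) / (4 - 2) = -15/2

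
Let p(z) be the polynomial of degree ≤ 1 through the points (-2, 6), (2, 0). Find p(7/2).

-9/4

Evaluate each Lagrange basis at z = 7/2:
L_0(7/2) = (3/2)/[(-4)] = -3/8
L_1(7/2) = (11/2)/[(4)] = 11/8
Sum: 6·(-3/8) + 0 = -9/4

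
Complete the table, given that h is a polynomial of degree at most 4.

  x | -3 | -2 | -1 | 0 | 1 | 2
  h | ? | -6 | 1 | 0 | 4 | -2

-62

The 5 known values determine h uniquely (degree ≤ 4).
L_0(-3) = (-2)·(-3)·(-4)·(-5)/[(-1)·(-2)·(-3)·(-4)] = 5
L_1(-3) = (-1)·(-3)·(-4)·(-5)/[(1)·(-1)·(-2)·(-3)] = -10
L_2(-3) = (-1)·(-2)·(-4)·(-5)/[(2)·(1)·(-1)·(-2)] = 10
L_3(-3) = (-1)·(-2)·(-3)·(-5)/[(3)·(2)·(1)·(-1)] = -5
L_4(-3) = (-1)·(-2)·(-3)·(-4)/[(4)·(3)·(2)·(1)] = 1
Sum: (-6)·(5) + 1·(-10) + 0 + 4·(-5) + (-2)·(1) = -62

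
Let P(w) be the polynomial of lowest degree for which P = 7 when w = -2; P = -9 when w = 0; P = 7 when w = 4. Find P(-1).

Using Newton's divided-difference form:
P[-2,0] = (-9 - 7) / (0 - (-2)) = -8
P[0,4] = (7 - (-9)) / (4 - 0) = 4
P[-2,0,4] = (4 - (-8)) / (4 - (-2)) = 2
P(-1) = 7 + (-8)·(1) + 2·(1)·(-1) = -3

-3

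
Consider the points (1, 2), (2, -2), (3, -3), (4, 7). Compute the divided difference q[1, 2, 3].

3/2

q[1,2] = (-2 - 2) / (2 - 1) = -4
q[2,3] = (-3 - (-2)) / (3 - 2) = -1
q[1,2,3] = (-1 - (-4)) / (3 - 1) = 3/2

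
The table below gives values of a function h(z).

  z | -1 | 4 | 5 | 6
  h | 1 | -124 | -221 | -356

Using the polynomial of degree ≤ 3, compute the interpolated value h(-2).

-4

Evaluate each Lagrange basis at z = -2:
L_0(-2) = (-6)·(-7)·(-8)/[(-5)·(-6)·(-7)] = 8/5
L_1(-2) = (-1)·(-7)·(-8)/[(5)·(-1)·(-2)] = -28/5
L_2(-2) = (-1)·(-6)·(-8)/[(6)·(1)·(-1)] = 8
L_3(-2) = (-1)·(-6)·(-7)/[(7)·(2)·(1)] = -3
Sum: 1·(8/5) + (-124)·(-28/5) + (-221)·(8) + (-356)·(-3) = -4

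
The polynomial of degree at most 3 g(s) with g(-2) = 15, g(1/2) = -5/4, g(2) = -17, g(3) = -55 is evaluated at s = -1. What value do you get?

Evaluate each Lagrange basis at s = -1:
L_0(-1) = (-3/2)·(-3)·(-4)/[(-5/2)·(-4)·(-5)] = 9/25
L_1(-1) = (1)·(-3)·(-4)/[(5/2)·(-3/2)·(-5/2)] = 32/25
L_2(-1) = (1)·(-3/2)·(-4)/[(4)·(3/2)·(-1)] = -1
L_3(-1) = (1)·(-3/2)·(-3)/[(5)·(5/2)·(1)] = 9/25
Sum: 15·(9/25) + (-5/4)·(32/25) + (-17)·(-1) + (-55)·(9/25) = 1

1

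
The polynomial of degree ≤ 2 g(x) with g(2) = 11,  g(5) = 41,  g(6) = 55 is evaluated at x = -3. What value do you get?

L_0(-3) = (-8)·(-9)/[(-3)·(-4)] = 6
L_1(-3) = (-5)·(-9)/[(3)·(-1)] = -15
L_2(-3) = (-5)·(-8)/[(4)·(1)] = 10
Sum: 11·(6) + 41·(-15) + 55·(10) = 1

1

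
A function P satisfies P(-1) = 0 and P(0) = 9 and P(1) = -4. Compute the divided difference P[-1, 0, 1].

-11

P[-1,0] = (9 - 0) / (0 - (-1)) = 9
P[0,1] = (-4 - 9) / (1 - 0) = -13
P[-1,0,1] = (-13 - 9) / (1 - (-1)) = -11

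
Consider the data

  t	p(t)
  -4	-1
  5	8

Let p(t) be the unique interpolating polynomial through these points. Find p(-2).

1

Evaluate each Lagrange basis at t = -2:
L_0(-2) = (-7)/[(-9)] = 7/9
L_1(-2) = (2)/[(9)] = 2/9
Sum: (-1)·(7/9) + 8·(2/9) = 1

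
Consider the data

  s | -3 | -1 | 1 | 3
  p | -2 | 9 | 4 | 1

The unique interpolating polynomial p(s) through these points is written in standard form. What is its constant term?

59/8

Build the Lagrange basis polynomials:
L_0(s) = (s + 1)(s - 1)(s - 3) / [-48] = -(1/48)s^3 + (1/16)s^2 + (1/48)s - 1/16
L_1(s) = (s + 3)(s - 1)(s - 3) / [16] = (1/16)s^3 - (1/16)s^2 - (9/16)s + 9/16
L_2(s) = (s + 3)(s + 1)(s - 3) / [-16] = -(1/16)s^3 - (1/16)s^2 + (9/16)s + 9/16
L_3(s) = (s + 3)(s + 1)(s - 1) / [48] = (1/48)s^3 + (1/16)s^2 - (1/48)s - 1/16
p(s) = (-2)·L_0 + 9·L_1 + 4·L_2 + 1·L_3
Only the constant term is needed; take it from each L_i and combine:
(-2)·(-1/16) + 9·(9/16) + 4·(9/16) + 1·(-1/16) = 59/8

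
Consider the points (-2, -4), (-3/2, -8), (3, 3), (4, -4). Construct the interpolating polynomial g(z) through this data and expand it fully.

Build the Lagrange basis polynomials:
L_0(z) = (z + 3/2)(z - 3)(z - 4) / [-15] = -(1/15)z^3 + (11/30)z^2 - (1/10)z - 6/5
L_1(z) = (z + 2)(z - 3)(z - 4) / [99/8] = (8/99)z^3 - (40/99)z^2 - (16/99)z + 64/33
L_2(z) = (z + 2)(z + 3/2)(z - 4) / [-45/2] = -(2/45)z^3 + (1/45)z^2 + (22/45)z + 8/15
L_3(z) = (z + 2)(z + 3/2)(z - 3) / [33] = (1/33)z^3 + (1/66)z^2 - (5/22)z - 3/11
g(z) = (-4)·L_0 + (-8)·L_1 + 3·L_2 + (-4)·L_3
  (-4)·L_0(z) = (4/15)z^3 - (22/15)z^2 + (2/5)z + 24/5
  (-8)·L_1(z) = -(64/99)z^3 + (320/99)z^2 + (128/99)z - 512/33
  3·L_2(z) = -(2/15)z^3 + (1/15)z^2 + (22/15)z + 8/5
  (-4)·L_3(z) = -(4/33)z^3 - (2/33)z^2 + (10/11)z + 12/11
Adding term by term: -(314/495)z^3 + (877/495)z^2 + (2014/495)z - 1324/165

g(z) = -(314/495)z^3 + (877/495)z^2 + (2014/495)z - 1324/165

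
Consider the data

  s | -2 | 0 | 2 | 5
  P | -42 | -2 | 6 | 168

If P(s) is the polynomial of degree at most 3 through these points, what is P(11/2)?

927/4

Evaluate each Lagrange basis at s = 11/2:
L_0(11/2) = (11/2)·(7/2)·(1/2)/[(-2)·(-4)·(-7)] = -11/64
L_1(11/2) = (15/2)·(7/2)·(1/2)/[(2)·(-2)·(-5)] = 21/32
L_2(11/2) = (15/2)·(11/2)·(1/2)/[(4)·(2)·(-3)] = -55/64
L_3(11/2) = (15/2)·(11/2)·(7/2)/[(7)·(5)·(3)] = 11/8
Sum: (-42)·(-11/64) + (-2)·(21/32) + 6·(-55/64) + 168·(11/8) = 927/4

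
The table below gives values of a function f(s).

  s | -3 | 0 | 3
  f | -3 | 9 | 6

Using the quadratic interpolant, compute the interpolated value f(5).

-13/3

Using Newton's divided-difference form:
f[-3,0] = (9 - (-3)) / (0 - (-3)) = 4
f[0,3] = (6 - 9) / (3 - 0) = -1
f[-3,0,3] = (-1 - 4) / (3 - (-3)) = -5/6
f(5) = -3 + 4·(8) + (-5/6)·(8)·(5) = -13/3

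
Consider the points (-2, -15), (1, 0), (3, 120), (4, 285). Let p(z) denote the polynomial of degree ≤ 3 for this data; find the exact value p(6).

L_0(6) = (5)·(3)·(2)/[(-3)·(-5)·(-6)] = -1/3
L_1(6) = (8)·(3)·(2)/[(3)·(-2)·(-3)] = 8/3
L_2(6) = (8)·(5)·(2)/[(5)·(2)·(-1)] = -8
L_3(6) = (8)·(5)·(3)/[(6)·(3)·(1)] = 20/3
Sum: (-15)·(-1/3) + 0 + 120·(-8) + 285·(20/3) = 945

945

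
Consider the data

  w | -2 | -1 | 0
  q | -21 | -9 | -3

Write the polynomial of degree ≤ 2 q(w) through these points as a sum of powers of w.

q(w) = -3w^2 + 3w - 3

L_0(w) = (w + 1)w / [2] = (1/2)w^2 + (1/2)w
L_1(w) = (w + 2)w / [-1] = -w^2 - 2w
L_2(w) = (w + 2)(w + 1) / [2] = (1/2)w^2 + (3/2)w + 1
q(w) = (-21)·L_0 + (-9)·L_1 + (-3)·L_2
  (-21)·L_0(w) = -(21/2)w^2 - (21/2)w
  (-9)·L_1(w) = 9w^2 + 18w
  (-3)·L_2(w) = -(3/2)w^2 - (9/2)w - 3
Adding term by term: -3w^2 + 3w - 3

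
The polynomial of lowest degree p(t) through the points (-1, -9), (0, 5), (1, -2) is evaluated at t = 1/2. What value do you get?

Evaluate each Lagrange basis at t = 1/2:
L_0(1/2) = (1/2)·(-1/2)/[(-1)·(-2)] = -1/8
L_1(1/2) = (3/2)·(-1/2)/[(1)·(-1)] = 3/4
L_2(1/2) = (3/2)·(1/2)/[(2)·(1)] = 3/8
Sum: (-9)·(-1/8) + 5·(3/4) + (-2)·(3/8) = 33/8

33/8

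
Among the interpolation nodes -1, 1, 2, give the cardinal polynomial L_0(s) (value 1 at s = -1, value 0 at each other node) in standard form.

L_0(s) = (s - 1)(s - 2) / [(-2)·(-3)]
       = (s^2 - 3s + 2) / (6)

L_0(s) = (1/6)s^2 - (1/2)s + 1/3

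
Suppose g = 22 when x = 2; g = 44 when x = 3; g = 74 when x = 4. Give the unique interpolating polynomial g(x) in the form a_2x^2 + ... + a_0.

Build the Lagrange basis polynomials:
L_0(x) = (x - 3)(x - 4) / [2] = (1/2)x^2 - (7/2)x + 6
L_1(x) = (x - 2)(x - 4) / [-1] = -x^2 + 6x - 8
L_2(x) = (x - 2)(x - 3) / [2] = (1/2)x^2 - (5/2)x + 3
g(x) = 22·L_0 + 44·L_1 + 74·L_2
  22·L_0(x) = 11x^2 - 77x + 132
  44·L_1(x) = -44x^2 + 264x - 352
  74·L_2(x) = 37x^2 - 185x + 222
Adding term by term: 4x^2 + 2x + 2

g(x) = 4x^2 + 2x + 2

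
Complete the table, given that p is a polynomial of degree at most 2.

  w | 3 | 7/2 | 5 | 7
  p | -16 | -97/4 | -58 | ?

The 3 known values determine p uniquely (degree ≤ 2).
Evaluate each Lagrange basis at w = 7:
L_0(7) = (7/2)·(2)/[(-1/2)·(-2)] = 7
L_1(7) = (4)·(2)/[(1/2)·(-3/2)] = -32/3
L_2(7) = (4)·(7/2)/[(2)·(3/2)] = 14/3
Sum: (-16)·(7) + (-97/4)·(-32/3) + (-58)·(14/3) = -124

-124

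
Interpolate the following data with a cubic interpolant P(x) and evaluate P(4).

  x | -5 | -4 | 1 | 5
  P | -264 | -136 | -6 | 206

96

L_0(4) = (8)·(3)·(-1)/[(-1)·(-6)·(-10)] = 2/5
L_1(4) = (9)·(3)·(-1)/[(1)·(-5)·(-9)] = -3/5
L_2(4) = (9)·(8)·(-1)/[(6)·(5)·(-4)] = 3/5
L_3(4) = (9)·(8)·(3)/[(10)·(9)·(4)] = 3/5
Sum: (-264)·(2/5) + (-136)·(-3/5) + (-6)·(3/5) + 206·(3/5) = 96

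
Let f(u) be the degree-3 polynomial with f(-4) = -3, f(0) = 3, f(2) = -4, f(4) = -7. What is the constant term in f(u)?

L_0(u) = u(u - 2)(u - 4) / [-192] = -(1/192)u^3 + (1/32)u^2 - (1/24)u
L_1(u) = (u + 4)(u - 2)(u - 4) / [32] = (1/32)u^3 - (1/16)u^2 - (1/2)u + 1
L_2(u) = (u + 4)u(u - 4) / [-24] = -(1/24)u^3 + (2/3)u
L_3(u) = (u + 4)u(u - 2) / [64] = (1/64)u^3 + (1/32)u^2 - (1/8)u
f(u) = (-3)·L_0 + 3·L_1 + (-4)·L_2 + (-7)·L_3
Only the constant term is needed; take it from each L_i and combine:
(-3)·(0) + 3·(1) + (-4)·(0) + (-7)·(0) = 3

3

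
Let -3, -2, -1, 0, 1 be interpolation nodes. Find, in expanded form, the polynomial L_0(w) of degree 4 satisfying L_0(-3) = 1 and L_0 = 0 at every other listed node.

L_0(w) = (w + 2)(w + 1)w(w - 1) / [(-1)·(-2)·(-3)·(-4)]
       = (w^4 + 2w^3 - w^2 - 2w) / (24)

L_0(w) = (1/24)w^4 + (1/12)w^3 - (1/24)w^2 - (1/12)w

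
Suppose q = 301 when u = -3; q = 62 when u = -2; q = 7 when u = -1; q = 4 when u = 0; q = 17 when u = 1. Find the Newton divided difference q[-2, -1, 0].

26

q[-2,-1] = (7 - 62) / (-1 - (-2)) = -55
q[-1,0] = (4 - 7) / (0 - (-1)) = -3
q[-2,-1,0] = (-3 - (-55)) / (0 - (-2)) = 26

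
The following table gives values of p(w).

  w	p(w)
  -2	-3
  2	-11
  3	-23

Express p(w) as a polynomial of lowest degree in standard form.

p(w) = -2w^2 - 2w + 1

Newton's divided differences:
p[-2,2] = (-11 - (-3)) / (2 - (-2)) = -2
p[2,3] = (-23 - (-11)) / (3 - 2) = -12
p[-2,2,3] = (-12 - (-2)) / (3 - (-2)) = -2
p(w) = -3 + (-2)·(w + 2) + (-2)·(w + 2)(w - 2)
Expanding: p(w) = -2w^2 - 2w + 1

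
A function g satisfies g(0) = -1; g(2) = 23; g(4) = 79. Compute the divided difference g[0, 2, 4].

4

g[0,2] = (23 - (-1)) / (2 - 0) = 12
g[2,4] = (79 - 23) / (4 - 2) = 28
g[0,2,4] = (28 - 12) / (4 - 0) = 4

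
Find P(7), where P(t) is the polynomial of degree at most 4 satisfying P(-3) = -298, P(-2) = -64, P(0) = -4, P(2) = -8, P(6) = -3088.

Using Newton's divided-difference form:
P[-3,-2] = (-64 - (-298)) / (-2 - (-3)) = 234
P[-2,0] = (-4 - (-64)) / (0 - (-2)) = 30
P[0,2] = (-8 - (-4)) / (2 - 0) = -2
P[2,6] = (-3088 - (-8)) / (6 - 2) = -770
P[-3,-2,0] = (30 - 234) / (0 - (-3)) = -68
P[-2,0,2] = (-2 - 30) / (2 - (-2)) = -8
P[0,2,6] = (-770 - (-2)) / (6 - 0) = -128
P[-3,-2,0,2] = (-8 - (-68)) / (2 - (-3)) = 12
P[-2,0,2,6] = (-128 - (-8)) / (6 - (-2)) = -15
P[-3,-2,0,2,6] = (-15 - 12) / (6 - (-3)) = -3
P(7) = -298 + 234·(10) + (-68)·(10)·(9) + 12·(10)·(9)·(7) + (-3)·(10)·(9)·(7)·(5) = -5968

-5968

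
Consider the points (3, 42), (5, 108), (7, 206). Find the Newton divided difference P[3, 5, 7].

P[3,5] = (108 - 42) / (5 - 3) = 33
P[5,7] = (206 - 108) / (7 - 5) = 49
P[3,5,7] = (49 - 33) / (7 - 3) = 4

4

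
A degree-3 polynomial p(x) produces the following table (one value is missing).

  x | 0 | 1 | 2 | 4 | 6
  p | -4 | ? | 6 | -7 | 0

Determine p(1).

The 4 known values determine p uniquely (degree ≤ 3).
Evaluate each Lagrange basis at x = 1:
L_0(1) = (-1)·(-3)·(-5)/[(-2)·(-4)·(-6)] = 5/16
L_1(1) = (1)·(-3)·(-5)/[(2)·(-2)·(-4)] = 15/16
L_2(1) = (1)·(-1)·(-5)/[(4)·(2)·(-2)] = -5/16
L_3(1) = (1)·(-1)·(-3)/[(6)·(4)·(2)] = 1/16
Sum: (-4)·(5/16) + 6·(15/16) + (-7)·(-5/16) + 0 = 105/16

105/16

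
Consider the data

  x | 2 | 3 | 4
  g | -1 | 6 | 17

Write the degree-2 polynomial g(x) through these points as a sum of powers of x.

g(x) = 2x^2 - 3x - 3

Newton's divided differences:
g[2,3] = (6 - (-1)) / (3 - 2) = 7
g[3,4] = (17 - 6) / (4 - 3) = 11
g[2,3,4] = (11 - 7) / (4 - 2) = 2
g(x) = -1 + 7·(x - 2) + 2·(x - 2)(x - 3)
Expanding: g(x) = 2x^2 - 3x - 3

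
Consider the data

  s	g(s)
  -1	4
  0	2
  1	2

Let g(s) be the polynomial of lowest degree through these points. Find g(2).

Using Newton's divided-difference form:
g[-1,0] = (2 - 4) / (0 - (-1)) = -2
g[0,1] = (2 - 2) / (1 - 0) = 0
g[-1,0,1] = (0 - (-2)) / (1 - (-1)) = 1
g(2) = 4 + (-2)·(3) + 1·(3)·(2) = 4

4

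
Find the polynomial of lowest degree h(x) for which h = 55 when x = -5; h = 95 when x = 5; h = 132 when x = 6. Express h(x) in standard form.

L_0(x) = (x - 5)(x - 6) / [110] = (1/110)x^2 - (1/10)x + 3/11
L_1(x) = (x + 5)(x - 6) / [-10] = -(1/10)x^2 + (1/10)x + 3
L_2(x) = (x + 5)(x - 5) / [11] = (1/11)x^2 - 25/11
h(x) = 55·L_0 + 95·L_1 + 132·L_2
  55·L_0(x) = (1/2)x^2 - (11/2)x + 15
  95·L_1(x) = -(19/2)x^2 + (19/2)x + 285
  132·L_2(x) = 12x^2 - 300
Adding term by term: 3x^2 + 4x

h(x) = 3x^2 + 4x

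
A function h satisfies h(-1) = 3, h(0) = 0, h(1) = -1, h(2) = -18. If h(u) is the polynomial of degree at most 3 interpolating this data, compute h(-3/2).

87/8

L_0(-3/2) = (-3/2)·(-5/2)·(-7/2)/[(-1)·(-2)·(-3)] = 35/16
L_1(-3/2) = (-1/2)·(-5/2)·(-7/2)/[(1)·(-1)·(-2)] = -35/16
L_2(-3/2) = (-1/2)·(-3/2)·(-7/2)/[(2)·(1)·(-1)] = 21/16
L_3(-3/2) = (-1/2)·(-3/2)·(-5/2)/[(3)·(2)·(1)] = -5/16
Sum: 3·(35/16) + 0 + (-1)·(21/16) + (-18)·(-5/16) = 87/8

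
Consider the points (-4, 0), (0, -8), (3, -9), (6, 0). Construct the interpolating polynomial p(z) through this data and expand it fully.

Newton's divided differences:
p[-4,0] = (-8 - 0) / (0 - (-4)) = -2
p[0,3] = (-9 - (-8)) / (3 - 0) = -1/3
p[3,6] = (0 - (-9)) / (6 - 3) = 3
p[-4,0,3] = (-1/3 - (-2)) / (3 - (-4)) = 5/21
p[0,3,6] = (3 - (-1/3)) / (6 - 0) = 5/9
p[-4,0,3,6] = (5/9 - 5/21) / (6 - (-4)) = 2/63
p(z) = (-2)·(z + 4) + (5/21)·(z + 4)z + (2/63)·(z + 4)z(z - 3)
Expanding: p(z) = (2/63)z^3 + (17/63)z^2 - (10/7)z - 8

p(z) = (2/63)z^3 + (17/63)z^2 - (10/7)z - 8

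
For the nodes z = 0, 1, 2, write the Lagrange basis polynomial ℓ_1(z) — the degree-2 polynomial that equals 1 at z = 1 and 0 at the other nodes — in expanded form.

ℓ_1(z) = -z^2 + 2z

ℓ_1(z) = z(z - 2) / [(1)·(-1)]
       = (z^2 - 2z) / (-1)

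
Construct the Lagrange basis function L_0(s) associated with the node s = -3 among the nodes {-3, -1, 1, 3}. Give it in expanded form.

L_0(s) = (s + 1)(s - 1)(s - 3) / [(-2)·(-4)·(-6)]
       = (s^3 - 3s^2 - s + 3) / (-48)

L_0(s) = -(1/48)s^3 + (1/16)s^2 + (1/48)s - 1/16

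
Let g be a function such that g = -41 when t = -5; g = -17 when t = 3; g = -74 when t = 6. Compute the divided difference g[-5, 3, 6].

-2

g[-5,3] = (-17 - (-41)) / (3 - (-5)) = 3
g[3,6] = (-74 - (-17)) / (6 - 3) = -19
g[-5,3,6] = (-19 - 3) / (6 - (-5)) = -2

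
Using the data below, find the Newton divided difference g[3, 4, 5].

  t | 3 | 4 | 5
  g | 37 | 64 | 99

4

g[3,4] = (64 - 37) / (4 - 3) = 27
g[4,5] = (99 - 64) / (5 - 4) = 35
g[3,4,5] = (35 - 27) / (5 - 3) = 4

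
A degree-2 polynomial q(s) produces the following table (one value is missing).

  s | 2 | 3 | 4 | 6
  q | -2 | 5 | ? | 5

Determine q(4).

17/2

The 3 known values determine q uniquely (degree ≤ 2).
L_0(4) = (1)·(-2)/[(-1)·(-4)] = -1/2
L_1(4) = (2)·(-2)/[(1)·(-3)] = 4/3
L_2(4) = (2)·(1)/[(4)·(3)] = 1/6
Sum: (-2)·(-1/2) + 5·(4/3) + 5·(1/6) = 17/2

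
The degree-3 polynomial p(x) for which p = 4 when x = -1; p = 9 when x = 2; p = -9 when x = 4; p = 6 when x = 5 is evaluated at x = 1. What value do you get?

Evaluate each Lagrange basis at x = 1:
L_0(1) = (-1)·(-3)·(-4)/[(-3)·(-5)·(-6)] = 2/15
L_1(1) = (2)·(-3)·(-4)/[(3)·(-2)·(-3)] = 4/3
L_2(1) = (2)·(-1)·(-4)/[(5)·(2)·(-1)] = -4/5
L_3(1) = (2)·(-1)·(-3)/[(6)·(3)·(1)] = 1/3
Sum: 4·(2/15) + 9·(4/3) + (-9)·(-4/5) + 6·(1/3) = 326/15

326/15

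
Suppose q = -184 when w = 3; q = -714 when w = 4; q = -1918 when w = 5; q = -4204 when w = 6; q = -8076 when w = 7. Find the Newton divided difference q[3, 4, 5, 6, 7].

-4

q[3,4] = (-714 - (-184)) / (4 - 3) = -530
q[4,5] = (-1918 - (-714)) / (5 - 4) = -1204
q[5,6] = (-4204 - (-1918)) / (6 - 5) = -2286
q[6,7] = (-8076 - (-4204)) / (7 - 6) = -3872
q[3,4,5] = (-1204 - (-530)) / (5 - 3) = -337
q[4,5,6] = (-2286 - (-1204)) / (6 - 4) = -541
q[5,6,7] = (-3872 - (-2286)) / (7 - 5) = -793
q[3,4,5,6] = (-541 - (-337)) / (6 - 3) = -68
q[4,5,6,7] = (-793 - (-541)) / (7 - 4) = -84
q[3,4,5,6,7] = (-84 - (-68)) / (7 - 3) = -4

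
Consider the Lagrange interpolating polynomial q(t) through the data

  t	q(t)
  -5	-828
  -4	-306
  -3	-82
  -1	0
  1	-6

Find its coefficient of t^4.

-2

The leading coefficient equals the top divided difference q[-5,-4,-3,-1,1].
q[-5,-4] = (-306 - (-828)) / (-4 - (-5)) = 522
q[-4,-3] = (-82 - (-306)) / (-3 - (-4)) = 224
q[-3,-1] = (0 - (-82)) / (-1 - (-3)) = 41
q[-1,1] = (-6 - 0) / (1 - (-1)) = -3
q[-5,-4,-3] = (224 - 522) / (-3 - (-5)) = -149
q[-4,-3,-1] = (41 - 224) / (-1 - (-4)) = -61
q[-3,-1,1] = (-3 - 41) / (1 - (-3)) = -11
q[-5,-4,-3,-1] = (-61 - (-149)) / (-1 - (-5)) = 22
q[-4,-3,-1,1] = (-11 - (-61)) / (1 - (-4)) = 10
q[-5,-4,-3,-1,1] = (10 - 22) / (1 - (-5)) = -2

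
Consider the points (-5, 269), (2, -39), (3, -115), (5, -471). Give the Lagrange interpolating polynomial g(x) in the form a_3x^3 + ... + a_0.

L_0(x) = (x - 2)(x - 3)(x - 5) / [-560] = -(1/560)x^3 + (1/56)x^2 - (31/560)x + 3/56
L_1(x) = (x + 5)(x - 3)(x - 5) / [21] = (1/21)x^3 - (1/7)x^2 - (25/21)x + 25/7
L_2(x) = (x + 5)(x - 2)(x - 5) / [-16] = -(1/16)x^3 + (1/8)x^2 + (25/16)x - 25/8
L_3(x) = (x + 5)(x - 2)(x - 3) / [60] = (1/60)x^3 - (19/60)x + 1/2
g(x) = 269·L_0 + (-39)·L_1 + (-115)·L_2 + (-471)·L_3
  269·L_0(x) = -(269/560)x^3 + (269/56)x^2 - (8339/560)x + 807/56
  (-39)·L_1(x) = -(13/7)x^3 + (39/7)x^2 + (325/7)x - 975/7
  (-115)·L_2(x) = (115/16)x^3 - (115/8)x^2 - (2875/16)x + 2875/8
  (-471)·L_3(x) = -(157/20)x^3 + (2983/20)x - 471/2
Adding term by term: -3x^3 - 4x^2 + x - 1

g(x) = -3x^3 - 4x^2 + x - 1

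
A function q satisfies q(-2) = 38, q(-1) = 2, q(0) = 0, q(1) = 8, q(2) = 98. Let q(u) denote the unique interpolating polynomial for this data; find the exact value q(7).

11018

Using Newton's divided-difference form:
q[-2,-1] = (2 - 38) / (-1 - (-2)) = -36
q[-1,0] = (0 - 2) / (0 - (-1)) = -2
q[0,1] = (8 - 0) / (1 - 0) = 8
q[1,2] = (98 - 8) / (2 - 1) = 90
q[-2,-1,0] = (-2 - (-36)) / (0 - (-2)) = 17
q[-1,0,1] = (8 - (-2)) / (1 - (-1)) = 5
q[0,1,2] = (90 - 8) / (2 - 0) = 41
q[-2,-1,0,1] = (5 - 17) / (1 - (-2)) = -4
q[-1,0,1,2] = (41 - 5) / (2 - (-1)) = 12
q[-2,-1,0,1,2] = (12 - (-4)) / (2 - (-2)) = 4
q(7) = 38 + (-36)·(9) + 17·(9)·(8) + (-4)·(9)·(8)·(7) + 4·(9)·(8)·(7)·(6) = 11018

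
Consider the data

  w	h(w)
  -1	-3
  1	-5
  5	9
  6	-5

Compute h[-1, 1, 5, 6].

-17/28

h[-1,1] = (-5 - (-3)) / (1 - (-1)) = -1
h[1,5] = (9 - (-5)) / (5 - 1) = 7/2
h[5,6] = (-5 - 9) / (6 - 5) = -14
h[-1,1,5] = (7/2 - (-1)) / (5 - (-1)) = 3/4
h[1,5,6] = (-14 - 7/2) / (6 - 1) = -7/2
h[-1,1,5,6] = (-7/2 - 3/4) / (6 - (-1)) = -17/28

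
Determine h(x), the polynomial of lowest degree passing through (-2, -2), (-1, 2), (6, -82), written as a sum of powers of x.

h(x) = -2x^2 - 2x + 2

Newton's divided differences:
h[-2,-1] = (2 - (-2)) / (-1 - (-2)) = 4
h[-1,6] = (-82 - 2) / (6 - (-1)) = -12
h[-2,-1,6] = (-12 - 4) / (6 - (-2)) = -2
h(x) = -2 + 4·(x + 2) + (-2)·(x + 2)(x + 1)
Expanding: h(x) = -2x^2 - 2x + 2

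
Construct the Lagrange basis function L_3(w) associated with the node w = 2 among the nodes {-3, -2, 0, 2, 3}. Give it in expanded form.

L_3(w) = -(1/40)w^4 - (1/20)w^3 + (9/40)w^2 + (9/20)w

L_3(w) = (w + 3)(w + 2)w(w - 3) / [(5)·(4)·(2)·(-1)]
       = (w^4 + 2w^3 - 9w^2 - 18w) / (-40)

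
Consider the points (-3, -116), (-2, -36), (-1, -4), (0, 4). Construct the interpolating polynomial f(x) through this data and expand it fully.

L_0(x) = (x + 2)(x + 1)x / [-6] = -(1/6)x^3 - (1/2)x^2 - (1/3)x
L_1(x) = (x + 3)(x + 1)x / [2] = (1/2)x^3 + 2x^2 + (3/2)x
L_2(x) = (x + 3)(x + 2)x / [-2] = -(1/2)x^3 - (5/2)x^2 - 3x
L_3(x) = (x + 3)(x + 2)(x + 1) / [6] = (1/6)x^3 + x^2 + (11/6)x + 1
f(x) = (-116)·L_0 + (-36)·L_1 + (-4)·L_2 + 4·L_3
  (-116)·L_0(x) = (58/3)x^3 + 58x^2 + (116/3)x
  (-36)·L_1(x) = -18x^3 - 72x^2 - 54x
  (-4)·L_2(x) = 2x^3 + 10x^2 + 12x
  4·L_3(x) = (2/3)x^3 + 4x^2 + (22/3)x + 4
Adding term by term: 4x^3 + 4x + 4

f(x) = 4x^3 + 4x + 4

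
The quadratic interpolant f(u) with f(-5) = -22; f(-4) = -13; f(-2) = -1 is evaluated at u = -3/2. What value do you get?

L_0(-3/2) = (5/2)·(1/2)/[(-1)·(-3)] = 5/12
L_1(-3/2) = (7/2)·(1/2)/[(1)·(-2)] = -7/8
L_2(-3/2) = (7/2)·(5/2)/[(3)·(2)] = 35/24
Sum: (-22)·(5/12) + (-13)·(-7/8) + (-1)·(35/24) = 3/4

3/4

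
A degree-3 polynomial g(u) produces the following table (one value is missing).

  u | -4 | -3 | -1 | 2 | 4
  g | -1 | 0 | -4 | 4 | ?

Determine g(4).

The 4 known values determine g uniquely (degree ≤ 3).
L_0(4) = (7)·(5)·(2)/[(-1)·(-3)·(-6)] = -35/9
L_1(4) = (8)·(5)·(2)/[(1)·(-2)·(-5)] = 8
L_2(4) = (8)·(7)·(2)/[(3)·(2)·(-3)] = -56/9
L_3(4) = (8)·(7)·(5)/[(6)·(5)·(3)] = 28/9
Sum: (-1)·(-35/9) + 0 + (-4)·(-56/9) + 4·(28/9) = 371/9

371/9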